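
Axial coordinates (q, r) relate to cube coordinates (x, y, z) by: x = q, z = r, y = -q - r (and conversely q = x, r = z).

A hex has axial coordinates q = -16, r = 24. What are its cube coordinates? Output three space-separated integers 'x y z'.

Answer: -16 -8 24

Derivation:
x = q = -16
z = r = 24
y = -x - z = -(-16) - (24) = -8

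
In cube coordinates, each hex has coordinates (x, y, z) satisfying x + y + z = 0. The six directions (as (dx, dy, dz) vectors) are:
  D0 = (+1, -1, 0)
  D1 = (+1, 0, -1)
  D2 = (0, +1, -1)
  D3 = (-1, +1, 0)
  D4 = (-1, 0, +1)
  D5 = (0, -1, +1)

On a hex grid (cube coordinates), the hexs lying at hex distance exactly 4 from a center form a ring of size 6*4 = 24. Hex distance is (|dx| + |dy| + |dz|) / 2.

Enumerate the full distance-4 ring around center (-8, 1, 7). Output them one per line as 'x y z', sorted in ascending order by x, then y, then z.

Walk ring at distance 4 from (-8, 1, 7):
Start at center + D4*4 = (-12, 1, 11)
  hex 0: (-12, 1, 11)
  hex 1: (-11, 0, 11)
  hex 2: (-10, -1, 11)
  hex 3: (-9, -2, 11)
  hex 4: (-8, -3, 11)
  hex 5: (-7, -3, 10)
  hex 6: (-6, -3, 9)
  hex 7: (-5, -3, 8)
  hex 8: (-4, -3, 7)
  hex 9: (-4, -2, 6)
  hex 10: (-4, -1, 5)
  hex 11: (-4, 0, 4)
  hex 12: (-4, 1, 3)
  hex 13: (-5, 2, 3)
  hex 14: (-6, 3, 3)
  hex 15: (-7, 4, 3)
  hex 16: (-8, 5, 3)
  hex 17: (-9, 5, 4)
  hex 18: (-10, 5, 5)
  hex 19: (-11, 5, 6)
  hex 20: (-12, 5, 7)
  hex 21: (-12, 4, 8)
  hex 22: (-12, 3, 9)
  hex 23: (-12, 2, 10)
Sorted: 24 hexes.

Answer: -12 1 11
-12 2 10
-12 3 9
-12 4 8
-12 5 7
-11 0 11
-11 5 6
-10 -1 11
-10 5 5
-9 -2 11
-9 5 4
-8 -3 11
-8 5 3
-7 -3 10
-7 4 3
-6 -3 9
-6 3 3
-5 -3 8
-5 2 3
-4 -3 7
-4 -2 6
-4 -1 5
-4 0 4
-4 1 3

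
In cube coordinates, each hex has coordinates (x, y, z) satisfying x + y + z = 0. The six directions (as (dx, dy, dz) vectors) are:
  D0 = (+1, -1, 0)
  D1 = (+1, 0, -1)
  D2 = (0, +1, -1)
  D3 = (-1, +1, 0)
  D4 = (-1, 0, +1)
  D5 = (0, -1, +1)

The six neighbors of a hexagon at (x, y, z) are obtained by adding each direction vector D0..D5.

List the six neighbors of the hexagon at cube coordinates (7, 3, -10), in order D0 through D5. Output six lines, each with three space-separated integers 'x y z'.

Answer: 8 2 -10
8 3 -11
7 4 -11
6 4 -10
6 3 -9
7 2 -9

Derivation:
Center: (7, 3, -10). Add each direction:
  D0: (7, 3, -10) + (1, -1, 0) = (8, 2, -10)
  D1: (7, 3, -10) + (1, 0, -1) = (8, 3, -11)
  D2: (7, 3, -10) + (0, 1, -1) = (7, 4, -11)
  D3: (7, 3, -10) + (-1, 1, 0) = (6, 4, -10)
  D4: (7, 3, -10) + (-1, 0, 1) = (6, 3, -9)
  D5: (7, 3, -10) + (0, -1, 1) = (7, 2, -9)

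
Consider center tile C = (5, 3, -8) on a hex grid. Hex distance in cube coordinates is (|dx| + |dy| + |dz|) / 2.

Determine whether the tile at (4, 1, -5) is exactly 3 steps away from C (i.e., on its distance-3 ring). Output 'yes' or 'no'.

Answer: yes

Derivation:
|px - cx| = |4 - 5| = 1
|py - cy| = |1 - 3| = 2
|pz - cz| = |-5 - (-8)| = 3
distance = (1+2+3)/2 = 6/2 = 3
radius = 3; distance == radius -> yes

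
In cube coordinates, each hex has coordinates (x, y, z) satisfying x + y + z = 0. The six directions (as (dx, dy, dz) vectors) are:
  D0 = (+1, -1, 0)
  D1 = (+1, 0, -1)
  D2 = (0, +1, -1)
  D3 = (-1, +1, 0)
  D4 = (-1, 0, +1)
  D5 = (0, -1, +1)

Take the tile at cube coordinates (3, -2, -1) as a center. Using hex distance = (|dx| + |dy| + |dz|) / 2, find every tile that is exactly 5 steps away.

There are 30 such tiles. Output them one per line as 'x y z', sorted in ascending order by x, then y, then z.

Walk ring at distance 5 from (3, -2, -1):
Start at center + D4*5 = (-2, -2, 4)
  hex 0: (-2, -2, 4)
  hex 1: (-1, -3, 4)
  hex 2: (0, -4, 4)
  hex 3: (1, -5, 4)
  hex 4: (2, -6, 4)
  hex 5: (3, -7, 4)
  hex 6: (4, -7, 3)
  hex 7: (5, -7, 2)
  hex 8: (6, -7, 1)
  hex 9: (7, -7, 0)
  hex 10: (8, -7, -1)
  hex 11: (8, -6, -2)
  hex 12: (8, -5, -3)
  hex 13: (8, -4, -4)
  hex 14: (8, -3, -5)
  hex 15: (8, -2, -6)
  hex 16: (7, -1, -6)
  hex 17: (6, 0, -6)
  hex 18: (5, 1, -6)
  hex 19: (4, 2, -6)
  hex 20: (3, 3, -6)
  hex 21: (2, 3, -5)
  hex 22: (1, 3, -4)
  hex 23: (0, 3, -3)
  hex 24: (-1, 3, -2)
  hex 25: (-2, 3, -1)
  hex 26: (-2, 2, 0)
  hex 27: (-2, 1, 1)
  hex 28: (-2, 0, 2)
  hex 29: (-2, -1, 3)
Sorted: 30 hexes.

Answer: -2 -2 4
-2 -1 3
-2 0 2
-2 1 1
-2 2 0
-2 3 -1
-1 -3 4
-1 3 -2
0 -4 4
0 3 -3
1 -5 4
1 3 -4
2 -6 4
2 3 -5
3 -7 4
3 3 -6
4 -7 3
4 2 -6
5 -7 2
5 1 -6
6 -7 1
6 0 -6
7 -7 0
7 -1 -6
8 -7 -1
8 -6 -2
8 -5 -3
8 -4 -4
8 -3 -5
8 -2 -6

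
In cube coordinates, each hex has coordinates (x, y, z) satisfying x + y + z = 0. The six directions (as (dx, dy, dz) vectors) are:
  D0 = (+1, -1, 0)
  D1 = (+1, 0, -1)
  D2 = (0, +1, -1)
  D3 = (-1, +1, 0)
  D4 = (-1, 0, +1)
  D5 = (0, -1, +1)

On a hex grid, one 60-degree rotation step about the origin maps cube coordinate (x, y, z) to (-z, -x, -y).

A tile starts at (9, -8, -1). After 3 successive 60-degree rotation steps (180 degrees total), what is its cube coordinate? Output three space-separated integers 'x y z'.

Start: (9, -8, -1)
Step 1: (9, -8, -1) -> (-(-1), -(9), -(-8)) = (1, -9, 8)
Step 2: (1, -9, 8) -> (-(8), -(1), -(-9)) = (-8, -1, 9)
Step 3: (-8, -1, 9) -> (-(9), -(-8), -(-1)) = (-9, 8, 1)

Answer: -9 8 1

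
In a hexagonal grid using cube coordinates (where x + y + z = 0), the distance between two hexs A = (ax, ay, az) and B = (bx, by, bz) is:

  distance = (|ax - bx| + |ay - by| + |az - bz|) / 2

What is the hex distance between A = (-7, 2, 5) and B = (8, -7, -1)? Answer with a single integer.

Answer: 15

Derivation:
|ax - bx| = |-7 - 8| = 15
|ay - by| = |2 - (-7)| = 9
|az - bz| = |5 - (-1)| = 6
distance = (15 + 9 + 6) / 2 = 30 / 2 = 15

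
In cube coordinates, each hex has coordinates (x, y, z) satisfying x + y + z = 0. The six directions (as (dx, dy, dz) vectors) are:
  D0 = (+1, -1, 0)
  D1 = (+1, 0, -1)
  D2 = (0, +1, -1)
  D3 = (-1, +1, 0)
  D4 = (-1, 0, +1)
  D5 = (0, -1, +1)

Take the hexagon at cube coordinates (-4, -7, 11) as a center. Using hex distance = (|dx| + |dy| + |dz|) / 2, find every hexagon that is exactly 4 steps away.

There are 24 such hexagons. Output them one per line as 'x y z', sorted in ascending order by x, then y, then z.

Answer: -8 -7 15
-8 -6 14
-8 -5 13
-8 -4 12
-8 -3 11
-7 -8 15
-7 -3 10
-6 -9 15
-6 -3 9
-5 -10 15
-5 -3 8
-4 -11 15
-4 -3 7
-3 -11 14
-3 -4 7
-2 -11 13
-2 -5 7
-1 -11 12
-1 -6 7
0 -11 11
0 -10 10
0 -9 9
0 -8 8
0 -7 7

Derivation:
Walk ring at distance 4 from (-4, -7, 11):
Start at center + D4*4 = (-8, -7, 15)
  hex 0: (-8, -7, 15)
  hex 1: (-7, -8, 15)
  hex 2: (-6, -9, 15)
  hex 3: (-5, -10, 15)
  hex 4: (-4, -11, 15)
  hex 5: (-3, -11, 14)
  hex 6: (-2, -11, 13)
  hex 7: (-1, -11, 12)
  hex 8: (0, -11, 11)
  hex 9: (0, -10, 10)
  hex 10: (0, -9, 9)
  hex 11: (0, -8, 8)
  hex 12: (0, -7, 7)
  hex 13: (-1, -6, 7)
  hex 14: (-2, -5, 7)
  hex 15: (-3, -4, 7)
  hex 16: (-4, -3, 7)
  hex 17: (-5, -3, 8)
  hex 18: (-6, -3, 9)
  hex 19: (-7, -3, 10)
  hex 20: (-8, -3, 11)
  hex 21: (-8, -4, 12)
  hex 22: (-8, -5, 13)
  hex 23: (-8, -6, 14)
Sorted: 24 hexes.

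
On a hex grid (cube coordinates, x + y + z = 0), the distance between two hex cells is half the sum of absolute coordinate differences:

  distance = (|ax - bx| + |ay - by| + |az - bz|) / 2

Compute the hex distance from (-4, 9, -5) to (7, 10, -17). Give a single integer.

|ax - bx| = |-4 - 7| = 11
|ay - by| = |9 - 10| = 1
|az - bz| = |-5 - (-17)| = 12
distance = (11 + 1 + 12) / 2 = 24 / 2 = 12

Answer: 12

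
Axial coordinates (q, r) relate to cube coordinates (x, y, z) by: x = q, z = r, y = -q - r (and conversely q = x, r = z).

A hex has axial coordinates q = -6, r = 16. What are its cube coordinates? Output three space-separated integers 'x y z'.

x = q = -6
z = r = 16
y = -x - z = -(-6) - (16) = -10

Answer: -6 -10 16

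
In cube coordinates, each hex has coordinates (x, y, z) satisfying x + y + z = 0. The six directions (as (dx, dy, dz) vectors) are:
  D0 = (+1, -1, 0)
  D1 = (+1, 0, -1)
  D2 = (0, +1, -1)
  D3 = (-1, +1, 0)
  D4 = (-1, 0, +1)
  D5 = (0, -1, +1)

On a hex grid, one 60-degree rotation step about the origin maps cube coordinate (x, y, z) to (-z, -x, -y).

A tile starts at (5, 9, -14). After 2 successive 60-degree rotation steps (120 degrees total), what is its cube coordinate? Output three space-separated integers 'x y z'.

Answer: 9 -14 5

Derivation:
Start: (5, 9, -14)
Step 1: (5, 9, -14) -> (-(-14), -(5), -(9)) = (14, -5, -9)
Step 2: (14, -5, -9) -> (-(-9), -(14), -(-5)) = (9, -14, 5)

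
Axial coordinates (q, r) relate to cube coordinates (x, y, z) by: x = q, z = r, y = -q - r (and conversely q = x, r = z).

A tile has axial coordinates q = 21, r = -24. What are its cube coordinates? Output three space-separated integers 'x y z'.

x = q = 21
z = r = -24
y = -x - z = -(21) - (-24) = 3

Answer: 21 3 -24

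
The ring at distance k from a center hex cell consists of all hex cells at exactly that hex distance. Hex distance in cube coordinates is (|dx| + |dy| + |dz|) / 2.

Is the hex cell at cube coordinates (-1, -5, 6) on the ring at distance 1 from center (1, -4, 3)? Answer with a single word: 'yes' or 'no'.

Answer: no

Derivation:
|px - cx| = |-1 - 1| = 2
|py - cy| = |-5 - (-4)| = 1
|pz - cz| = |6 - 3| = 3
distance = (2+1+3)/2 = 6/2 = 3
radius = 1; distance != radius -> no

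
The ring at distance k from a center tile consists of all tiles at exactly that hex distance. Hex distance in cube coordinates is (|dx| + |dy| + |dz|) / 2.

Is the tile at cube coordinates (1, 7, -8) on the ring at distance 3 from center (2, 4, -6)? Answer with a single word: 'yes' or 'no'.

Answer: yes

Derivation:
|px - cx| = |1 - 2| = 1
|py - cy| = |7 - 4| = 3
|pz - cz| = |-8 - (-6)| = 2
distance = (1+3+2)/2 = 6/2 = 3
radius = 3; distance == radius -> yes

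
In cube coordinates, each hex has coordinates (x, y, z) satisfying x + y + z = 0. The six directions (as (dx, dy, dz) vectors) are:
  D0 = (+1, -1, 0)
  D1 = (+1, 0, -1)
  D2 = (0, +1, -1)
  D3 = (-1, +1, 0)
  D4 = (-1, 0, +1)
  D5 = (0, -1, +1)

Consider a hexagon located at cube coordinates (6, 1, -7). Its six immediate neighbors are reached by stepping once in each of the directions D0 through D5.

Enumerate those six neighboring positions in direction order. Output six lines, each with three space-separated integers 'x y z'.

Answer: 7 0 -7
7 1 -8
6 2 -8
5 2 -7
5 1 -6
6 0 -6

Derivation:
Center: (6, 1, -7). Add each direction:
  D0: (6, 1, -7) + (1, -1, 0) = (7, 0, -7)
  D1: (6, 1, -7) + (1, 0, -1) = (7, 1, -8)
  D2: (6, 1, -7) + (0, 1, -1) = (6, 2, -8)
  D3: (6, 1, -7) + (-1, 1, 0) = (5, 2, -7)
  D4: (6, 1, -7) + (-1, 0, 1) = (5, 1, -6)
  D5: (6, 1, -7) + (0, -1, 1) = (6, 0, -6)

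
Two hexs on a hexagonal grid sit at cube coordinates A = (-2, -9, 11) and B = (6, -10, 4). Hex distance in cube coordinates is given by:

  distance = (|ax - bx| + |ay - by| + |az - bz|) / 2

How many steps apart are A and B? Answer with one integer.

|ax - bx| = |-2 - 6| = 8
|ay - by| = |-9 - (-10)| = 1
|az - bz| = |11 - 4| = 7
distance = (8 + 1 + 7) / 2 = 16 / 2 = 8

Answer: 8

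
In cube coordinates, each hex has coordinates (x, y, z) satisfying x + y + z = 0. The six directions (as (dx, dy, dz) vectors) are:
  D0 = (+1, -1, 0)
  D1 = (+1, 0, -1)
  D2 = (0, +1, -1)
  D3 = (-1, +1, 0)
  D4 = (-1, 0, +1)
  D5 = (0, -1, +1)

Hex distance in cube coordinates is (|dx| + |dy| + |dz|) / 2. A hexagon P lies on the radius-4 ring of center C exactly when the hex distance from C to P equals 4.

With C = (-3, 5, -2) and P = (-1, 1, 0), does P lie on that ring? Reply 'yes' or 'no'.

|px - cx| = |-1 - (-3)| = 2
|py - cy| = |1 - 5| = 4
|pz - cz| = |0 - (-2)| = 2
distance = (2+4+2)/2 = 8/2 = 4
radius = 4; distance == radius -> yes

Answer: yes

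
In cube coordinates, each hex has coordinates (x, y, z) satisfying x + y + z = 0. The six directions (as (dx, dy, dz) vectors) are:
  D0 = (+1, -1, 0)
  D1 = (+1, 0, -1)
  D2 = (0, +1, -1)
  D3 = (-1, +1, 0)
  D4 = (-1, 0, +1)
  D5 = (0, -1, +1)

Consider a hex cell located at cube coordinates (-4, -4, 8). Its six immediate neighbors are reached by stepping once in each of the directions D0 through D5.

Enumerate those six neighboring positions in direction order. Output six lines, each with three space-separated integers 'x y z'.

Answer: -3 -5 8
-3 -4 7
-4 -3 7
-5 -3 8
-5 -4 9
-4 -5 9

Derivation:
Center: (-4, -4, 8). Add each direction:
  D0: (-4, -4, 8) + (1, -1, 0) = (-3, -5, 8)
  D1: (-4, -4, 8) + (1, 0, -1) = (-3, -4, 7)
  D2: (-4, -4, 8) + (0, 1, -1) = (-4, -3, 7)
  D3: (-4, -4, 8) + (-1, 1, 0) = (-5, -3, 8)
  D4: (-4, -4, 8) + (-1, 0, 1) = (-5, -4, 9)
  D5: (-4, -4, 8) + (0, -1, 1) = (-4, -5, 9)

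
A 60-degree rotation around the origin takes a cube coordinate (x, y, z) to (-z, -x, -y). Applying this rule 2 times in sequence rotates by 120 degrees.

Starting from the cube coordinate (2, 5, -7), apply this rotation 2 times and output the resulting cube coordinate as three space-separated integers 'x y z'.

Answer: 5 -7 2

Derivation:
Start: (2, 5, -7)
Step 1: (2, 5, -7) -> (-(-7), -(2), -(5)) = (7, -2, -5)
Step 2: (7, -2, -5) -> (-(-5), -(7), -(-2)) = (5, -7, 2)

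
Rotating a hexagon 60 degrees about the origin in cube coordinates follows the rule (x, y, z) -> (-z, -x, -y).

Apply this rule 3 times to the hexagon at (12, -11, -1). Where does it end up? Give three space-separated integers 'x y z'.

Answer: -12 11 1

Derivation:
Start: (12, -11, -1)
Step 1: (12, -11, -1) -> (-(-1), -(12), -(-11)) = (1, -12, 11)
Step 2: (1, -12, 11) -> (-(11), -(1), -(-12)) = (-11, -1, 12)
Step 3: (-11, -1, 12) -> (-(12), -(-11), -(-1)) = (-12, 11, 1)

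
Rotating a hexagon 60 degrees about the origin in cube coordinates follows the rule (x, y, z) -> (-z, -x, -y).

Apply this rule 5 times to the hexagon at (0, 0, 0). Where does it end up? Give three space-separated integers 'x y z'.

Answer: 0 0 0

Derivation:
Start: (0, 0, 0)
Step 1: (0, 0, 0) -> (-(0), -(0), -(0)) = (0, 0, 0)
Step 2: (0, 0, 0) -> (-(0), -(0), -(0)) = (0, 0, 0)
Step 3: (0, 0, 0) -> (-(0), -(0), -(0)) = (0, 0, 0)
Step 4: (0, 0, 0) -> (-(0), -(0), -(0)) = (0, 0, 0)
Step 5: (0, 0, 0) -> (-(0), -(0), -(0)) = (0, 0, 0)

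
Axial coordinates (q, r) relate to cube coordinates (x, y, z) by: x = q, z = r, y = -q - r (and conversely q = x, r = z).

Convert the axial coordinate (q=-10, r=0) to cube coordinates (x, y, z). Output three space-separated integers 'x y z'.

x = q = -10
z = r = 0
y = -x - z = -(-10) - (0) = 10

Answer: -10 10 0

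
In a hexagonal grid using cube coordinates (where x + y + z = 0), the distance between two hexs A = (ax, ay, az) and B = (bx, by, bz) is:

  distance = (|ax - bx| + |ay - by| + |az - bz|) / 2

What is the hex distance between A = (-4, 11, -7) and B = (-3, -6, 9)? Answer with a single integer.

|ax - bx| = |-4 - (-3)| = 1
|ay - by| = |11 - (-6)| = 17
|az - bz| = |-7 - 9| = 16
distance = (1 + 17 + 16) / 2 = 34 / 2 = 17

Answer: 17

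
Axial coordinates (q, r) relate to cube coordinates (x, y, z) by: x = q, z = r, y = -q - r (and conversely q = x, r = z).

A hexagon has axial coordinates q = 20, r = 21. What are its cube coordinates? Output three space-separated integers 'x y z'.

Answer: 20 -41 21

Derivation:
x = q = 20
z = r = 21
y = -x - z = -(20) - (21) = -41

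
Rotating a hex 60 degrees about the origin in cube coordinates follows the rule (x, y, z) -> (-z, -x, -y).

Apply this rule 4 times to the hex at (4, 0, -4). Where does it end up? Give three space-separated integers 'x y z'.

Start: (4, 0, -4)
Step 1: (4, 0, -4) -> (-(-4), -(4), -(0)) = (4, -4, 0)
Step 2: (4, -4, 0) -> (-(0), -(4), -(-4)) = (0, -4, 4)
Step 3: (0, -4, 4) -> (-(4), -(0), -(-4)) = (-4, 0, 4)
Step 4: (-4, 0, 4) -> (-(4), -(-4), -(0)) = (-4, 4, 0)

Answer: -4 4 0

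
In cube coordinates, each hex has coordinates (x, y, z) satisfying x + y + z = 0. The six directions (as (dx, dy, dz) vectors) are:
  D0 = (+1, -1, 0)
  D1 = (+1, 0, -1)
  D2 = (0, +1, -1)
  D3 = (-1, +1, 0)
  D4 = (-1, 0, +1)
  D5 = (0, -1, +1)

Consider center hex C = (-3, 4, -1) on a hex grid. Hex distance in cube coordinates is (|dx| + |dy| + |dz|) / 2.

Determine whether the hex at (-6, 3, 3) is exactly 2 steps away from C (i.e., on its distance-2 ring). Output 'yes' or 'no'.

Answer: no

Derivation:
|px - cx| = |-6 - (-3)| = 3
|py - cy| = |3 - 4| = 1
|pz - cz| = |3 - (-1)| = 4
distance = (3+1+4)/2 = 8/2 = 4
radius = 2; distance != radius -> no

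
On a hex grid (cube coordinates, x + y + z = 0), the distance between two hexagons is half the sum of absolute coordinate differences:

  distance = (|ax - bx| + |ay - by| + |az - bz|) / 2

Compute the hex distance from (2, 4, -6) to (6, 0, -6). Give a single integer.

Answer: 4

Derivation:
|ax - bx| = |2 - 6| = 4
|ay - by| = |4 - 0| = 4
|az - bz| = |-6 - (-6)| = 0
distance = (4 + 4 + 0) / 2 = 8 / 2 = 4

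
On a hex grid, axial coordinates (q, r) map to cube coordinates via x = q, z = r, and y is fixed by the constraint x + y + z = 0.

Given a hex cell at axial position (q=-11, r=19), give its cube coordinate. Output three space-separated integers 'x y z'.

x = q = -11
z = r = 19
y = -x - z = -(-11) - (19) = -8

Answer: -11 -8 19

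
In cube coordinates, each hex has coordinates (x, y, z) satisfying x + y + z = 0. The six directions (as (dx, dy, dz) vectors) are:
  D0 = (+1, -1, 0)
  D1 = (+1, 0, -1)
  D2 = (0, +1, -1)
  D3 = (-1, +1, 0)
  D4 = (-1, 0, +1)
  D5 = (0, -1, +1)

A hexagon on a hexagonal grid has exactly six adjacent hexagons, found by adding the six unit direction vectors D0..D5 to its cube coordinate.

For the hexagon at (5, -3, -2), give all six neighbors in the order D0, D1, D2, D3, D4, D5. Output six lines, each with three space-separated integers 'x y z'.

Center: (5, -3, -2). Add each direction:
  D0: (5, -3, -2) + (1, -1, 0) = (6, -4, -2)
  D1: (5, -3, -2) + (1, 0, -1) = (6, -3, -3)
  D2: (5, -3, -2) + (0, 1, -1) = (5, -2, -3)
  D3: (5, -3, -2) + (-1, 1, 0) = (4, -2, -2)
  D4: (5, -3, -2) + (-1, 0, 1) = (4, -3, -1)
  D5: (5, -3, -2) + (0, -1, 1) = (5, -4, -1)

Answer: 6 -4 -2
6 -3 -3
5 -2 -3
4 -2 -2
4 -3 -1
5 -4 -1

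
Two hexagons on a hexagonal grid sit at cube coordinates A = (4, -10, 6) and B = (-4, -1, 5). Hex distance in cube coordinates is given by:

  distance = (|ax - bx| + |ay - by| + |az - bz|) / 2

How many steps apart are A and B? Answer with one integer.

Answer: 9

Derivation:
|ax - bx| = |4 - (-4)| = 8
|ay - by| = |-10 - (-1)| = 9
|az - bz| = |6 - 5| = 1
distance = (8 + 9 + 1) / 2 = 18 / 2 = 9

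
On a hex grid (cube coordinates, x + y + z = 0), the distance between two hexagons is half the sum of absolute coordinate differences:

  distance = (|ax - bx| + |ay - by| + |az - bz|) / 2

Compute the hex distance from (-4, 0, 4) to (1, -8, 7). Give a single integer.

Answer: 8

Derivation:
|ax - bx| = |-4 - 1| = 5
|ay - by| = |0 - (-8)| = 8
|az - bz| = |4 - 7| = 3
distance = (5 + 8 + 3) / 2 = 16 / 2 = 8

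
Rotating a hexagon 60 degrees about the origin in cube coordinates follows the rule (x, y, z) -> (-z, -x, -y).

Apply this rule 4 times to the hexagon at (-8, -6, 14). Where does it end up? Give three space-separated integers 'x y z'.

Start: (-8, -6, 14)
Step 1: (-8, -6, 14) -> (-(14), -(-8), -(-6)) = (-14, 8, 6)
Step 2: (-14, 8, 6) -> (-(6), -(-14), -(8)) = (-6, 14, -8)
Step 3: (-6, 14, -8) -> (-(-8), -(-6), -(14)) = (8, 6, -14)
Step 4: (8, 6, -14) -> (-(-14), -(8), -(6)) = (14, -8, -6)

Answer: 14 -8 -6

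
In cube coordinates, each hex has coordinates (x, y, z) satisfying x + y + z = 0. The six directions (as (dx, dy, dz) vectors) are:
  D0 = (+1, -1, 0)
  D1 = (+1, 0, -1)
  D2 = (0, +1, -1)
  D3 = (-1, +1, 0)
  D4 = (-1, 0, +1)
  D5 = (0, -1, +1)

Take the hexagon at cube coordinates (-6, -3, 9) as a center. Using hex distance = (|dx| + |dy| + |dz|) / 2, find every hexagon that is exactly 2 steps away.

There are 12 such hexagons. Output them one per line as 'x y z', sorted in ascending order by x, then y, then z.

Walk ring at distance 2 from (-6, -3, 9):
Start at center + D4*2 = (-8, -3, 11)
  hex 0: (-8, -3, 11)
  hex 1: (-7, -4, 11)
  hex 2: (-6, -5, 11)
  hex 3: (-5, -5, 10)
  hex 4: (-4, -5, 9)
  hex 5: (-4, -4, 8)
  hex 6: (-4, -3, 7)
  hex 7: (-5, -2, 7)
  hex 8: (-6, -1, 7)
  hex 9: (-7, -1, 8)
  hex 10: (-8, -1, 9)
  hex 11: (-8, -2, 10)
Sorted: 12 hexes.

Answer: -8 -3 11
-8 -2 10
-8 -1 9
-7 -4 11
-7 -1 8
-6 -5 11
-6 -1 7
-5 -5 10
-5 -2 7
-4 -5 9
-4 -4 8
-4 -3 7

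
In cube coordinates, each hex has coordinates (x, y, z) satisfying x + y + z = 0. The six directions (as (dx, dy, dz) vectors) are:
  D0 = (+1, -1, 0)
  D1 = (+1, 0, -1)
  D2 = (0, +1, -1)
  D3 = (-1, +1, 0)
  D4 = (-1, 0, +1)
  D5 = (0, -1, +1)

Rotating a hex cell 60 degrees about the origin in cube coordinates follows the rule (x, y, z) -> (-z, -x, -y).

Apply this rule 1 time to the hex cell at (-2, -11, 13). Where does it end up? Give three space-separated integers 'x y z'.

Answer: -13 2 11

Derivation:
Start: (-2, -11, 13)
Step 1: (-2, -11, 13) -> (-(13), -(-2), -(-11)) = (-13, 2, 11)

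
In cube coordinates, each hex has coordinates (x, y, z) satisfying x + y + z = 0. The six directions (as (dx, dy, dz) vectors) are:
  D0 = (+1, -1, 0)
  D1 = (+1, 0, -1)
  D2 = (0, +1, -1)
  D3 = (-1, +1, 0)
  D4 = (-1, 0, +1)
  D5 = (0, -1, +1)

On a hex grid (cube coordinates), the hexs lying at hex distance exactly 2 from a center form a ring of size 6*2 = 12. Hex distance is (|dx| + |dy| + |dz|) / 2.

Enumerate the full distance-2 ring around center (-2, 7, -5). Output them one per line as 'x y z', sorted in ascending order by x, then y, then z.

Walk ring at distance 2 from (-2, 7, -5):
Start at center + D4*2 = (-4, 7, -3)
  hex 0: (-4, 7, -3)
  hex 1: (-3, 6, -3)
  hex 2: (-2, 5, -3)
  hex 3: (-1, 5, -4)
  hex 4: (0, 5, -5)
  hex 5: (0, 6, -6)
  hex 6: (0, 7, -7)
  hex 7: (-1, 8, -7)
  hex 8: (-2, 9, -7)
  hex 9: (-3, 9, -6)
  hex 10: (-4, 9, -5)
  hex 11: (-4, 8, -4)
Sorted: 12 hexes.

Answer: -4 7 -3
-4 8 -4
-4 9 -5
-3 6 -3
-3 9 -6
-2 5 -3
-2 9 -7
-1 5 -4
-1 8 -7
0 5 -5
0 6 -6
0 7 -7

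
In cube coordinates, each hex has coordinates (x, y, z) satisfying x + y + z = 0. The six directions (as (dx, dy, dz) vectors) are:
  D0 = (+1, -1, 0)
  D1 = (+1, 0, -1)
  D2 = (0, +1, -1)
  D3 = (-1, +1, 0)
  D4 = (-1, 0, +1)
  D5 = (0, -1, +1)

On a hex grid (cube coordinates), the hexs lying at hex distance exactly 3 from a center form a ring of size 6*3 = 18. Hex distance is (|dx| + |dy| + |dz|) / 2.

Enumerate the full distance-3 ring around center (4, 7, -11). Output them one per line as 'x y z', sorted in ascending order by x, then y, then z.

Walk ring at distance 3 from (4, 7, -11):
Start at center + D4*3 = (1, 7, -8)
  hex 0: (1, 7, -8)
  hex 1: (2, 6, -8)
  hex 2: (3, 5, -8)
  hex 3: (4, 4, -8)
  hex 4: (5, 4, -9)
  hex 5: (6, 4, -10)
  hex 6: (7, 4, -11)
  hex 7: (7, 5, -12)
  hex 8: (7, 6, -13)
  hex 9: (7, 7, -14)
  hex 10: (6, 8, -14)
  hex 11: (5, 9, -14)
  hex 12: (4, 10, -14)
  hex 13: (3, 10, -13)
  hex 14: (2, 10, -12)
  hex 15: (1, 10, -11)
  hex 16: (1, 9, -10)
  hex 17: (1, 8, -9)
Sorted: 18 hexes.

Answer: 1 7 -8
1 8 -9
1 9 -10
1 10 -11
2 6 -8
2 10 -12
3 5 -8
3 10 -13
4 4 -8
4 10 -14
5 4 -9
5 9 -14
6 4 -10
6 8 -14
7 4 -11
7 5 -12
7 6 -13
7 7 -14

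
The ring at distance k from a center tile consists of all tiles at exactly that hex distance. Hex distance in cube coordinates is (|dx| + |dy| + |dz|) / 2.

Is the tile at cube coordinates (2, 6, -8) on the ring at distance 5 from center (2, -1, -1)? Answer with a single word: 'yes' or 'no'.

|px - cx| = |2 - 2| = 0
|py - cy| = |6 - (-1)| = 7
|pz - cz| = |-8 - (-1)| = 7
distance = (0+7+7)/2 = 14/2 = 7
radius = 5; distance != radius -> no

Answer: no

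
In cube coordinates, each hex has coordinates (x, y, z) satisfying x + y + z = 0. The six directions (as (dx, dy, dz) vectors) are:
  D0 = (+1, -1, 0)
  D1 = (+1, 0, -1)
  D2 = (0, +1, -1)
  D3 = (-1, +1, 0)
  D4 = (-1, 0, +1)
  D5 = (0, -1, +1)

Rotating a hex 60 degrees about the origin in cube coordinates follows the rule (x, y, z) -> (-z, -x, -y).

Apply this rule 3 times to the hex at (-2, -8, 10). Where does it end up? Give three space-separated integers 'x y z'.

Answer: 2 8 -10

Derivation:
Start: (-2, -8, 10)
Step 1: (-2, -8, 10) -> (-(10), -(-2), -(-8)) = (-10, 2, 8)
Step 2: (-10, 2, 8) -> (-(8), -(-10), -(2)) = (-8, 10, -2)
Step 3: (-8, 10, -2) -> (-(-2), -(-8), -(10)) = (2, 8, -10)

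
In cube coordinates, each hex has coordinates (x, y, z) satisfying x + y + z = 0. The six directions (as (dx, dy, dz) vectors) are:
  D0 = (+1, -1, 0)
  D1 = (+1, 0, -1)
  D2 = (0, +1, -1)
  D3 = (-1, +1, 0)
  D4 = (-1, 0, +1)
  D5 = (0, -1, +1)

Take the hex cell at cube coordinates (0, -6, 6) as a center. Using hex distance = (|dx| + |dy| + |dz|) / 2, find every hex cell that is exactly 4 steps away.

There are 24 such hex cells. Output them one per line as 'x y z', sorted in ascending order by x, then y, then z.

Answer: -4 -6 10
-4 -5 9
-4 -4 8
-4 -3 7
-4 -2 6
-3 -7 10
-3 -2 5
-2 -8 10
-2 -2 4
-1 -9 10
-1 -2 3
0 -10 10
0 -2 2
1 -10 9
1 -3 2
2 -10 8
2 -4 2
3 -10 7
3 -5 2
4 -10 6
4 -9 5
4 -8 4
4 -7 3
4 -6 2

Derivation:
Walk ring at distance 4 from (0, -6, 6):
Start at center + D4*4 = (-4, -6, 10)
  hex 0: (-4, -6, 10)
  hex 1: (-3, -7, 10)
  hex 2: (-2, -8, 10)
  hex 3: (-1, -9, 10)
  hex 4: (0, -10, 10)
  hex 5: (1, -10, 9)
  hex 6: (2, -10, 8)
  hex 7: (3, -10, 7)
  hex 8: (4, -10, 6)
  hex 9: (4, -9, 5)
  hex 10: (4, -8, 4)
  hex 11: (4, -7, 3)
  hex 12: (4, -6, 2)
  hex 13: (3, -5, 2)
  hex 14: (2, -4, 2)
  hex 15: (1, -3, 2)
  hex 16: (0, -2, 2)
  hex 17: (-1, -2, 3)
  hex 18: (-2, -2, 4)
  hex 19: (-3, -2, 5)
  hex 20: (-4, -2, 6)
  hex 21: (-4, -3, 7)
  hex 22: (-4, -4, 8)
  hex 23: (-4, -5, 9)
Sorted: 24 hexes.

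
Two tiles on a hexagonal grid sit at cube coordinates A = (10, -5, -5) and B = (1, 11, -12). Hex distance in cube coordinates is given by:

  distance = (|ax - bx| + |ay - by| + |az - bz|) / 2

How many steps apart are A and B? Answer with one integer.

Answer: 16

Derivation:
|ax - bx| = |10 - 1| = 9
|ay - by| = |-5 - 11| = 16
|az - bz| = |-5 - (-12)| = 7
distance = (9 + 16 + 7) / 2 = 32 / 2 = 16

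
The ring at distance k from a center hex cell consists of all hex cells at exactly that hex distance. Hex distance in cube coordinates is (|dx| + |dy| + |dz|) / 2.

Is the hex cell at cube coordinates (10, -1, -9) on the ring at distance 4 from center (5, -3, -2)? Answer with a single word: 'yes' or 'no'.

Answer: no

Derivation:
|px - cx| = |10 - 5| = 5
|py - cy| = |-1 - (-3)| = 2
|pz - cz| = |-9 - (-2)| = 7
distance = (5+2+7)/2 = 14/2 = 7
radius = 4; distance != radius -> no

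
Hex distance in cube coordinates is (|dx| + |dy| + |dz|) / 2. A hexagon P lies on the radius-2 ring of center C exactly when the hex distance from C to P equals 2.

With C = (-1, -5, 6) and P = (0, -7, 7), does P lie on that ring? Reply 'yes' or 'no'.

|px - cx| = |0 - (-1)| = 1
|py - cy| = |-7 - (-5)| = 2
|pz - cz| = |7 - 6| = 1
distance = (1+2+1)/2 = 4/2 = 2
radius = 2; distance == radius -> yes

Answer: yes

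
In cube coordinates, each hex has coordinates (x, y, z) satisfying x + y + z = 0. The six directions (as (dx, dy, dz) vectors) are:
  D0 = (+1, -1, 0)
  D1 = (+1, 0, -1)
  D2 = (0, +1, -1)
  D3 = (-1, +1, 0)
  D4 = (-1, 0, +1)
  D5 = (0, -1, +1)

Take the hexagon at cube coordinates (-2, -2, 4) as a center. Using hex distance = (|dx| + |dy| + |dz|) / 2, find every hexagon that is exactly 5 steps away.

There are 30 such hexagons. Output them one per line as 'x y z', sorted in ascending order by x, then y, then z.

Answer: -7 -2 9
-7 -1 8
-7 0 7
-7 1 6
-7 2 5
-7 3 4
-6 -3 9
-6 3 3
-5 -4 9
-5 3 2
-4 -5 9
-4 3 1
-3 -6 9
-3 3 0
-2 -7 9
-2 3 -1
-1 -7 8
-1 2 -1
0 -7 7
0 1 -1
1 -7 6
1 0 -1
2 -7 5
2 -1 -1
3 -7 4
3 -6 3
3 -5 2
3 -4 1
3 -3 0
3 -2 -1

Derivation:
Walk ring at distance 5 from (-2, -2, 4):
Start at center + D4*5 = (-7, -2, 9)
  hex 0: (-7, -2, 9)
  hex 1: (-6, -3, 9)
  hex 2: (-5, -4, 9)
  hex 3: (-4, -5, 9)
  hex 4: (-3, -6, 9)
  hex 5: (-2, -7, 9)
  hex 6: (-1, -7, 8)
  hex 7: (0, -7, 7)
  hex 8: (1, -7, 6)
  hex 9: (2, -7, 5)
  hex 10: (3, -7, 4)
  hex 11: (3, -6, 3)
  hex 12: (3, -5, 2)
  hex 13: (3, -4, 1)
  hex 14: (3, -3, 0)
  hex 15: (3, -2, -1)
  hex 16: (2, -1, -1)
  hex 17: (1, 0, -1)
  hex 18: (0, 1, -1)
  hex 19: (-1, 2, -1)
  hex 20: (-2, 3, -1)
  hex 21: (-3, 3, 0)
  hex 22: (-4, 3, 1)
  hex 23: (-5, 3, 2)
  hex 24: (-6, 3, 3)
  hex 25: (-7, 3, 4)
  hex 26: (-7, 2, 5)
  hex 27: (-7, 1, 6)
  hex 28: (-7, 0, 7)
  hex 29: (-7, -1, 8)
Sorted: 30 hexes.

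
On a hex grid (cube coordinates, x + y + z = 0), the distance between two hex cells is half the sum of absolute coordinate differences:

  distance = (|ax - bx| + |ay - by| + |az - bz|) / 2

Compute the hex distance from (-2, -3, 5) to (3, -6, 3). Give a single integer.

|ax - bx| = |-2 - 3| = 5
|ay - by| = |-3 - (-6)| = 3
|az - bz| = |5 - 3| = 2
distance = (5 + 3 + 2) / 2 = 10 / 2 = 5

Answer: 5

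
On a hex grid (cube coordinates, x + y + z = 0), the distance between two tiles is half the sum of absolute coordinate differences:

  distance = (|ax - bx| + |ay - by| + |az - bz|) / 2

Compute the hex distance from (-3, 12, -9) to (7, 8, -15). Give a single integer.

Answer: 10

Derivation:
|ax - bx| = |-3 - 7| = 10
|ay - by| = |12 - 8| = 4
|az - bz| = |-9 - (-15)| = 6
distance = (10 + 4 + 6) / 2 = 20 / 2 = 10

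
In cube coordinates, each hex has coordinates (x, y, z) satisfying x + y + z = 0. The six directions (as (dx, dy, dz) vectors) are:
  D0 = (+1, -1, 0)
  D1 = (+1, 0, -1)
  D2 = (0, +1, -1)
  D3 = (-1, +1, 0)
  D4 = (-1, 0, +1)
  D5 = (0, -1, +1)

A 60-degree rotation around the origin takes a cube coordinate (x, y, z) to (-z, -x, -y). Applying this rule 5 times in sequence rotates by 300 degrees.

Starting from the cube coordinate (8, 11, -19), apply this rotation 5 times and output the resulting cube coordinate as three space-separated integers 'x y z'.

Answer: -11 19 -8

Derivation:
Start: (8, 11, -19)
Step 1: (8, 11, -19) -> (-(-19), -(8), -(11)) = (19, -8, -11)
Step 2: (19, -8, -11) -> (-(-11), -(19), -(-8)) = (11, -19, 8)
Step 3: (11, -19, 8) -> (-(8), -(11), -(-19)) = (-8, -11, 19)
Step 4: (-8, -11, 19) -> (-(19), -(-8), -(-11)) = (-19, 8, 11)
Step 5: (-19, 8, 11) -> (-(11), -(-19), -(8)) = (-11, 19, -8)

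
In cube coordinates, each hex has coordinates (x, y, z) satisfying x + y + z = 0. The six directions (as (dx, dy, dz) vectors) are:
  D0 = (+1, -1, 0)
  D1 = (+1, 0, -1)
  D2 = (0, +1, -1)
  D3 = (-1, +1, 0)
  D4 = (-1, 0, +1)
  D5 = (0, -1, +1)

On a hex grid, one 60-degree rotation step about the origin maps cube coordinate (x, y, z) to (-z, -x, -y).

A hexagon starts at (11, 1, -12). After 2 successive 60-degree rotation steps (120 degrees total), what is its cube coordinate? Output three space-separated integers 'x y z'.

Answer: 1 -12 11

Derivation:
Start: (11, 1, -12)
Step 1: (11, 1, -12) -> (-(-12), -(11), -(1)) = (12, -11, -1)
Step 2: (12, -11, -1) -> (-(-1), -(12), -(-11)) = (1, -12, 11)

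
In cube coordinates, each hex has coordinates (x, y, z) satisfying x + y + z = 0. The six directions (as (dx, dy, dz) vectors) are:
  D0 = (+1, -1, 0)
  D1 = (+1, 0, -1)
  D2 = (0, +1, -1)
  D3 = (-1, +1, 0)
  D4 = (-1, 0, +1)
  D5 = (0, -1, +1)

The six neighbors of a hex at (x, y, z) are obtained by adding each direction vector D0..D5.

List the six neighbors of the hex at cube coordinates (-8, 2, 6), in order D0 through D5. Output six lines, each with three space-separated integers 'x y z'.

Answer: -7 1 6
-7 2 5
-8 3 5
-9 3 6
-9 2 7
-8 1 7

Derivation:
Center: (-8, 2, 6). Add each direction:
  D0: (-8, 2, 6) + (1, -1, 0) = (-7, 1, 6)
  D1: (-8, 2, 6) + (1, 0, -1) = (-7, 2, 5)
  D2: (-8, 2, 6) + (0, 1, -1) = (-8, 3, 5)
  D3: (-8, 2, 6) + (-1, 1, 0) = (-9, 3, 6)
  D4: (-8, 2, 6) + (-1, 0, 1) = (-9, 2, 7)
  D5: (-8, 2, 6) + (0, -1, 1) = (-8, 1, 7)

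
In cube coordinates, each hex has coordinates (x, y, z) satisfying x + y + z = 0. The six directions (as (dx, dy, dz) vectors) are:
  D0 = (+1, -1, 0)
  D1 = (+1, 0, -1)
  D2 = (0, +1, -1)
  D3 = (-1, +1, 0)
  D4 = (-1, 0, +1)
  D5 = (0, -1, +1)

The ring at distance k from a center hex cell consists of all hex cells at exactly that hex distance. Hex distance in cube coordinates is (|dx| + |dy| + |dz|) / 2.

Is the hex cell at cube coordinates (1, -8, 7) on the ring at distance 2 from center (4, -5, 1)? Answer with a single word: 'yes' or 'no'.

Answer: no

Derivation:
|px - cx| = |1 - 4| = 3
|py - cy| = |-8 - (-5)| = 3
|pz - cz| = |7 - 1| = 6
distance = (3+3+6)/2 = 12/2 = 6
radius = 2; distance != radius -> no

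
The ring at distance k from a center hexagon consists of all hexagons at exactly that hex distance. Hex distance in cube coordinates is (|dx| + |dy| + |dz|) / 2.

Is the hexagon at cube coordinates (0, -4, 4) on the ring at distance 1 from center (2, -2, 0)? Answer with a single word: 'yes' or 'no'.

Answer: no

Derivation:
|px - cx| = |0 - 2| = 2
|py - cy| = |-4 - (-2)| = 2
|pz - cz| = |4 - 0| = 4
distance = (2+2+4)/2 = 8/2 = 4
radius = 1; distance != radius -> no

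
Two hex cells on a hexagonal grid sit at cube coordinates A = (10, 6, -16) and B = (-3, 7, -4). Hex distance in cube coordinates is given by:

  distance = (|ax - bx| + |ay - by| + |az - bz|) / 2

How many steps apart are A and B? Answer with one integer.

Answer: 13

Derivation:
|ax - bx| = |10 - (-3)| = 13
|ay - by| = |6 - 7| = 1
|az - bz| = |-16 - (-4)| = 12
distance = (13 + 1 + 12) / 2 = 26 / 2 = 13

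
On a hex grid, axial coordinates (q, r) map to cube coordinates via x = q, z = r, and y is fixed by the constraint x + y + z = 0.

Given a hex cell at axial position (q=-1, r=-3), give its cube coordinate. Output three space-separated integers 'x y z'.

x = q = -1
z = r = -3
y = -x - z = -(-1) - (-3) = 4

Answer: -1 4 -3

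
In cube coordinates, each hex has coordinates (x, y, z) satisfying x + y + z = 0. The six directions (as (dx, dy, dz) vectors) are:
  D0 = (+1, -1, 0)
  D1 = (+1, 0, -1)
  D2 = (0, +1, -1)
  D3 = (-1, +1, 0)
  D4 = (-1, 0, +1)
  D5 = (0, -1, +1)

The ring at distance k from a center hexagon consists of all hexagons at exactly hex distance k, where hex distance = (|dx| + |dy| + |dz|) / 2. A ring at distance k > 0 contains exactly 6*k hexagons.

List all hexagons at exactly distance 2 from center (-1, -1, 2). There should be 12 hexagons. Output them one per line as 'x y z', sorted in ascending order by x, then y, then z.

Answer: -3 -1 4
-3 0 3
-3 1 2
-2 -2 4
-2 1 1
-1 -3 4
-1 1 0
0 -3 3
0 0 0
1 -3 2
1 -2 1
1 -1 0

Derivation:
Walk ring at distance 2 from (-1, -1, 2):
Start at center + D4*2 = (-3, -1, 4)
  hex 0: (-3, -1, 4)
  hex 1: (-2, -2, 4)
  hex 2: (-1, -3, 4)
  hex 3: (0, -3, 3)
  hex 4: (1, -3, 2)
  hex 5: (1, -2, 1)
  hex 6: (1, -1, 0)
  hex 7: (0, 0, 0)
  hex 8: (-1, 1, 0)
  hex 9: (-2, 1, 1)
  hex 10: (-3, 1, 2)
  hex 11: (-3, 0, 3)
Sorted: 12 hexes.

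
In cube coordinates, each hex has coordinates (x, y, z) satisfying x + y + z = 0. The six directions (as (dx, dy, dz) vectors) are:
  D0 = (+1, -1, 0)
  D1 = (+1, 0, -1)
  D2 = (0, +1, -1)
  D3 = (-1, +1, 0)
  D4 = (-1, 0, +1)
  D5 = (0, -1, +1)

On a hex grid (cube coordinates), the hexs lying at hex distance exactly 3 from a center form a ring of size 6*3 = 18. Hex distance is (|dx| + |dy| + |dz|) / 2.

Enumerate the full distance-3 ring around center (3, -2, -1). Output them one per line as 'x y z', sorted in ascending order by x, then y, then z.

Answer: 0 -2 2
0 -1 1
0 0 0
0 1 -1
1 -3 2
1 1 -2
2 -4 2
2 1 -3
3 -5 2
3 1 -4
4 -5 1
4 0 -4
5 -5 0
5 -1 -4
6 -5 -1
6 -4 -2
6 -3 -3
6 -2 -4

Derivation:
Walk ring at distance 3 from (3, -2, -1):
Start at center + D4*3 = (0, -2, 2)
  hex 0: (0, -2, 2)
  hex 1: (1, -3, 2)
  hex 2: (2, -4, 2)
  hex 3: (3, -5, 2)
  hex 4: (4, -5, 1)
  hex 5: (5, -5, 0)
  hex 6: (6, -5, -1)
  hex 7: (6, -4, -2)
  hex 8: (6, -3, -3)
  hex 9: (6, -2, -4)
  hex 10: (5, -1, -4)
  hex 11: (4, 0, -4)
  hex 12: (3, 1, -4)
  hex 13: (2, 1, -3)
  hex 14: (1, 1, -2)
  hex 15: (0, 1, -1)
  hex 16: (0, 0, 0)
  hex 17: (0, -1, 1)
Sorted: 18 hexes.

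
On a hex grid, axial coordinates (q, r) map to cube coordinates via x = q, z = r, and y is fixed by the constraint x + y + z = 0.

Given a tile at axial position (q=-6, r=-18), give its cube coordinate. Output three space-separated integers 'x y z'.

Answer: -6 24 -18

Derivation:
x = q = -6
z = r = -18
y = -x - z = -(-6) - (-18) = 24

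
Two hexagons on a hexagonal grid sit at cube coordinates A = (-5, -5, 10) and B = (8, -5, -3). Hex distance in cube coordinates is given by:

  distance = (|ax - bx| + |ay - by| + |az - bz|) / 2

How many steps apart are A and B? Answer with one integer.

|ax - bx| = |-5 - 8| = 13
|ay - by| = |-5 - (-5)| = 0
|az - bz| = |10 - (-3)| = 13
distance = (13 + 0 + 13) / 2 = 26 / 2 = 13

Answer: 13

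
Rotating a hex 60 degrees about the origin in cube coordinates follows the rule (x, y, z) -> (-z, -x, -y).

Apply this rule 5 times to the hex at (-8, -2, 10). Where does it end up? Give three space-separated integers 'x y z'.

Answer: 2 -10 8

Derivation:
Start: (-8, -2, 10)
Step 1: (-8, -2, 10) -> (-(10), -(-8), -(-2)) = (-10, 8, 2)
Step 2: (-10, 8, 2) -> (-(2), -(-10), -(8)) = (-2, 10, -8)
Step 3: (-2, 10, -8) -> (-(-8), -(-2), -(10)) = (8, 2, -10)
Step 4: (8, 2, -10) -> (-(-10), -(8), -(2)) = (10, -8, -2)
Step 5: (10, -8, -2) -> (-(-2), -(10), -(-8)) = (2, -10, 8)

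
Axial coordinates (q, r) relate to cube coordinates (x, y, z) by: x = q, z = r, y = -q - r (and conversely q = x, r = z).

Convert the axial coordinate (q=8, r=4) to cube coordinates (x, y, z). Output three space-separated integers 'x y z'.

x = q = 8
z = r = 4
y = -x - z = -(8) - (4) = -12

Answer: 8 -12 4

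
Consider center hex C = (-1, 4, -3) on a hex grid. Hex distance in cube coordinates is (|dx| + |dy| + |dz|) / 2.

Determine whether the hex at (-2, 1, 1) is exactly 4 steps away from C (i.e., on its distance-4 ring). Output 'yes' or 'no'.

Answer: yes

Derivation:
|px - cx| = |-2 - (-1)| = 1
|py - cy| = |1 - 4| = 3
|pz - cz| = |1 - (-3)| = 4
distance = (1+3+4)/2 = 8/2 = 4
radius = 4; distance == radius -> yes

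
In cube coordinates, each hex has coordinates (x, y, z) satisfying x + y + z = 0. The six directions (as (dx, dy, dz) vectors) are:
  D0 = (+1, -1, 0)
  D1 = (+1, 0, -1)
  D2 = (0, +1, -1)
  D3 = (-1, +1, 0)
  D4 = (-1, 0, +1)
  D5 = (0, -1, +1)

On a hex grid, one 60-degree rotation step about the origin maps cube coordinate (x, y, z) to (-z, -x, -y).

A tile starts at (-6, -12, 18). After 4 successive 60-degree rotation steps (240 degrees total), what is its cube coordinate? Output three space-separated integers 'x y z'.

Answer: 18 -6 -12

Derivation:
Start: (-6, -12, 18)
Step 1: (-6, -12, 18) -> (-(18), -(-6), -(-12)) = (-18, 6, 12)
Step 2: (-18, 6, 12) -> (-(12), -(-18), -(6)) = (-12, 18, -6)
Step 3: (-12, 18, -6) -> (-(-6), -(-12), -(18)) = (6, 12, -18)
Step 4: (6, 12, -18) -> (-(-18), -(6), -(12)) = (18, -6, -12)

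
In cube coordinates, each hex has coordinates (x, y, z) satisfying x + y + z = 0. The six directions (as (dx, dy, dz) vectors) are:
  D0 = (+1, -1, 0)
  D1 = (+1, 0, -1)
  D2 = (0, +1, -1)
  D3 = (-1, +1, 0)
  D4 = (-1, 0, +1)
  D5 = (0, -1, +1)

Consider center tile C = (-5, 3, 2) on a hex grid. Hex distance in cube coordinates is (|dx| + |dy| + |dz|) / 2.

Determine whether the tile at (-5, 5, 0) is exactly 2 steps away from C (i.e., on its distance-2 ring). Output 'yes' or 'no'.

|px - cx| = |-5 - (-5)| = 0
|py - cy| = |5 - 3| = 2
|pz - cz| = |0 - 2| = 2
distance = (0+2+2)/2 = 4/2 = 2
radius = 2; distance == radius -> yes

Answer: yes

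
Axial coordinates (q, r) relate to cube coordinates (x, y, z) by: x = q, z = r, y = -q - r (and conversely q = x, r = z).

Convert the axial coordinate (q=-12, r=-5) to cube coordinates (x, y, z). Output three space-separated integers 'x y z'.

x = q = -12
z = r = -5
y = -x - z = -(-12) - (-5) = 17

Answer: -12 17 -5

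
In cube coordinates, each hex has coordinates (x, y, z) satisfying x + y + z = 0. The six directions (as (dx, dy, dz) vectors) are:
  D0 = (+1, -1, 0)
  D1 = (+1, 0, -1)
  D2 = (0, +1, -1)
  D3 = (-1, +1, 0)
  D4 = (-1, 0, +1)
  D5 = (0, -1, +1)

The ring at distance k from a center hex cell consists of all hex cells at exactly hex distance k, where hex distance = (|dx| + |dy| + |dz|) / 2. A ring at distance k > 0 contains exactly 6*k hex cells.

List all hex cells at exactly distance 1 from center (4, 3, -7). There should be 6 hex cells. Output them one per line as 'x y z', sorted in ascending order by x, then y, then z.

Walk ring at distance 1 from (4, 3, -7):
Start at center + D4*1 = (3, 3, -6)
  hex 0: (3, 3, -6)
  hex 1: (4, 2, -6)
  hex 2: (5, 2, -7)
  hex 3: (5, 3, -8)
  hex 4: (4, 4, -8)
  hex 5: (3, 4, -7)
Sorted: 6 hexes.

Answer: 3 3 -6
3 4 -7
4 2 -6
4 4 -8
5 2 -7
5 3 -8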